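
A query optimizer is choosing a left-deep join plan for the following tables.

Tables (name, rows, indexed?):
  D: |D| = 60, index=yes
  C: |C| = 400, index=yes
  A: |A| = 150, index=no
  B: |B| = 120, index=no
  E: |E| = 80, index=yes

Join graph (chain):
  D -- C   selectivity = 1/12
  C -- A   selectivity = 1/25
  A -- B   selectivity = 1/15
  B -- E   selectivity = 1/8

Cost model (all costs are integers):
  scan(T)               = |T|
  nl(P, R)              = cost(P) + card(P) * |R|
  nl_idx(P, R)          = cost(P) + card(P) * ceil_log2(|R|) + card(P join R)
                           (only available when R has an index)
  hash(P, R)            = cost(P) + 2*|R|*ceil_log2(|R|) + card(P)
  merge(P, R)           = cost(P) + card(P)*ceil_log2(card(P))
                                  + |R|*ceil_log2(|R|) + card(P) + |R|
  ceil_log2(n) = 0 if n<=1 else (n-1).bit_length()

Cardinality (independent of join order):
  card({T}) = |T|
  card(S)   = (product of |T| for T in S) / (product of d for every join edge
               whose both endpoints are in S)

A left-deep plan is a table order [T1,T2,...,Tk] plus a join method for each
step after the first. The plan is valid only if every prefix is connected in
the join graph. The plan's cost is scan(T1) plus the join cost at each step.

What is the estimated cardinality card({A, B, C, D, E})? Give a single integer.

960000

Tables in S: A(150), B(120), C(400), D(60), E(80)
Edges inside S: D-C(d=12), C-A(d=25), A-B(d=15), B-E(d=8)
numerator = 150 * 120 * 400 * 60 * 80 = 34560000000
denominator = 12 * 25 * 15 * 8 = 36000
card(S) = 34560000000 / 36000 = 960000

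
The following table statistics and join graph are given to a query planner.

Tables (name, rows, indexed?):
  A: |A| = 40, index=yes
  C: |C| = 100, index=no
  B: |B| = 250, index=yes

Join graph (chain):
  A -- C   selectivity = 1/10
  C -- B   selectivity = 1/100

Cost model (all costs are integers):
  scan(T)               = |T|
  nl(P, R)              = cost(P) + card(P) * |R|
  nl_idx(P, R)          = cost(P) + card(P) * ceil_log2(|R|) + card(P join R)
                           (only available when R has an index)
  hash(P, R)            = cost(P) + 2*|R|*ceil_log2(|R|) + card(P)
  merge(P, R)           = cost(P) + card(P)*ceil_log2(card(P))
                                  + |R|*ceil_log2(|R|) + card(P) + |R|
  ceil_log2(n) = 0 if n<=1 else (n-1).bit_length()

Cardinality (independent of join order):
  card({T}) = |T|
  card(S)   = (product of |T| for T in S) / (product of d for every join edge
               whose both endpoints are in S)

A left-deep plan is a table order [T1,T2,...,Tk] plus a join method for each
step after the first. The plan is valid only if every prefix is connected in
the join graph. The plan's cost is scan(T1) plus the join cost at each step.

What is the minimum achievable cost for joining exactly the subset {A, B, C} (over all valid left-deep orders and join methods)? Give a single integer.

Selinger DP over subsets of {A,B,C}:
  {A}: scan cost=40, card=40
  {C}: scan cost=100, card=100
  {B}: scan cost=250, card=250
  {AC}: card=400; try (A,hash)→680, (A,nl_idx)→1100, (C,merge)→1120, (A,merge)→1180, (C,hash)→1480, (C,nl)→4040 …(+1); best=680 via (A,hash)
  {BC}: card=250; try (B,nl_idx)→1150, (C,hash)→1900, (B,merge)→3150, (C,merge)→3300, (B,hash)→4200, (B,nl)→25100 …(+1); best=1150 via (B,nl_idx)
  {ABC}: card=1000; try (A,hash)→1880, (A,nl_idx)→3650, (A,merge)→3680, (B,nl_idx)→4880, (B,hash)→5080, (B,merge)→6930 …(+2); best=1880 via (A,hash)

1880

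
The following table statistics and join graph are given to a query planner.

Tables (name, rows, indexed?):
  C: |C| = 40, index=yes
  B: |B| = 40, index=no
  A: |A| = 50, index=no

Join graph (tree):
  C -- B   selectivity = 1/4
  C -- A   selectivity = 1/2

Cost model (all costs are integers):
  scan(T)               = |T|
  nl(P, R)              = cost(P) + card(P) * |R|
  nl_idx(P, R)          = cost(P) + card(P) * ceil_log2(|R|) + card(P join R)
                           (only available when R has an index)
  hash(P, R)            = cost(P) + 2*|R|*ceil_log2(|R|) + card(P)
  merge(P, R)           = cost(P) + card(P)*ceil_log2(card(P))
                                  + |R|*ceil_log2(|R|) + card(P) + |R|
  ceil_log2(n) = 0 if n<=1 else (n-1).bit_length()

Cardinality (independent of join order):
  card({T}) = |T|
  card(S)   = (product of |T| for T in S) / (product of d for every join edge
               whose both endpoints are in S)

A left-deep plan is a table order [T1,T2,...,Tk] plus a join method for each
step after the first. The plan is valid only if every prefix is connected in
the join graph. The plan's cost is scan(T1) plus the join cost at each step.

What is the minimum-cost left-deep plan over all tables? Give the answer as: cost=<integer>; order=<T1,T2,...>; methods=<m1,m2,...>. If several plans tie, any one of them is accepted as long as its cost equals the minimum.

Selinger DP (subsets sized 1..n):
  {C}: scan cost=40, card=40
  {B}: scan cost=40, card=40
  {A}: scan cost=50, card=50
  {BC}: card=400; try (C,hash)→560, (B,hash)→560, (C,merge)→600, (B,merge)→600, (C,nl_idx)→680, (C,nl)→1640 …(+1); best=560 via (C,hash)
  {AC}: card=1000; try (C,hash)→580, (A,merge)→670, (C,merge)→680, (A,hash)→680, (C,nl_idx)→1350, (A,nl)→2040 …(+1); best=580 via (C,hash)
  {ABC}: card=10000; try (A,hash)→1560, (B,hash)→2060, (A,merge)→4910, (B,merge)→11860, (A,nl)→20560, (B,nl)→40580; best=1560 via (A,hash)

cost=1560; order=B,C,A; methods=hash,hash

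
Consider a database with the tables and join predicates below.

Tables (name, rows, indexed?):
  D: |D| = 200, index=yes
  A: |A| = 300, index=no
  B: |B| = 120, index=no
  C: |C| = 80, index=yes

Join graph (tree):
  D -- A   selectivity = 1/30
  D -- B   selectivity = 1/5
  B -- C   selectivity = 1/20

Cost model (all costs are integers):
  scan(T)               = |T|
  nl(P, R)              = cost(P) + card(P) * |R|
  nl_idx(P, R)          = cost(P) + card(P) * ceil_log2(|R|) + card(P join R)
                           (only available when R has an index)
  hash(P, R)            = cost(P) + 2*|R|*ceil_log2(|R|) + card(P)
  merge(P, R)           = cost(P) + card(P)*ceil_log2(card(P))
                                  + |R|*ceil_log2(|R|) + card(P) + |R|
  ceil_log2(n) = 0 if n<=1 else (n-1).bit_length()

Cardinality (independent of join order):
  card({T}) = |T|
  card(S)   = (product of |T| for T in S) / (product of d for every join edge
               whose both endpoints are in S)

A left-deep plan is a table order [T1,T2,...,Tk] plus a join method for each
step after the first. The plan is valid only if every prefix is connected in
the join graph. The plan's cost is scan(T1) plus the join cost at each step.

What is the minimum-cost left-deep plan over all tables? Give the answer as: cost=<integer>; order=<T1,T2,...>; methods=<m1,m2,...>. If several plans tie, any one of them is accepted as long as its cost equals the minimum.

Selinger DP (subsets sized 1..n):
  {D}: scan cost=200, card=200
  {A}: scan cost=300, card=300
  {B}: scan cost=120, card=120
  {C}: scan cost=80, card=80
  {AD}: card=2000; try (D,hash)→3800, (D,nl_idx)→4700, (A,merge)→5000, (D,merge)→5100, (A,hash)→5800, (A,nl)→60200 …(+1); best=3800 via (D,hash)
  {BD}: card=4800; try (B,hash)→2080, (D,merge)→2880, (B,merge)→2960, (D,hash)→3440, (D,nl_idx)→5880, (D,nl)→24120 …(+1); best=2080 via (B,hash)
  {BC}: card=480; try (C,hash)→1360, (C,nl_idx)→1440, (B,merge)→1680, (C,merge)→1720, (B,hash)→1840, (B,nl)→9680 …(+1); best=1360 via (C,hash)
  {ABD}: card=48000; try (B,hash)→7480, (A,hash)→12280, (B,merge)→28760, (A,merge)→72280, (B,nl)→243800, (A,nl)→1442080; best=7480 via (B,hash)
  {BCD}: card=19200; try (D,hash)→5040, (D,merge)→7960, (C,hash)→8000, (D,nl_idx)→24400, (C,nl_idx)→54880, (C,merge)→69920 …(+2); best=5040 via (D,hash)
  {ABCD}: card=192000; try (A,hash)→29640, (C,hash)→56600, (A,merge)→315240, (C,nl_idx)→535480, (C,merge)→824120, (C,nl)→3847480 …(+1); best=29640 via (A,hash)

cost=29640; order=B,C,D,A; methods=hash,hash,hash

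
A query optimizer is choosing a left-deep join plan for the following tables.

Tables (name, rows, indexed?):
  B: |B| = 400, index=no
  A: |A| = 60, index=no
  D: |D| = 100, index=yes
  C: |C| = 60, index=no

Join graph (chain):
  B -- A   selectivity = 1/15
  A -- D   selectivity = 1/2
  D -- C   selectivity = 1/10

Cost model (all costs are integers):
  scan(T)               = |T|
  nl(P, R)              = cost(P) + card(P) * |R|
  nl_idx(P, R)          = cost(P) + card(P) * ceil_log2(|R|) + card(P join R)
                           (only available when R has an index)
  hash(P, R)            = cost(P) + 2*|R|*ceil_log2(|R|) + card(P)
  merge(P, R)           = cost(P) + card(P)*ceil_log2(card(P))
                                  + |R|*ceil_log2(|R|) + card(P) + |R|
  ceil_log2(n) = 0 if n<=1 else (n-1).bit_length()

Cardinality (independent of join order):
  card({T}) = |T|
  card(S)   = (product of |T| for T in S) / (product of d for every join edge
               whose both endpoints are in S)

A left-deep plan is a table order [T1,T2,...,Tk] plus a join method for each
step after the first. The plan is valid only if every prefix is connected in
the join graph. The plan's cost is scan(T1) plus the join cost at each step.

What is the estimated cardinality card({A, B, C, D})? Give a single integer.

480000

Tables in S: A(60), B(400), C(60), D(100)
Edges inside S: B-A(d=15), A-D(d=2), D-C(d=10)
numerator = 60 * 400 * 60 * 100 = 144000000
denominator = 15 * 2 * 10 = 300
card(S) = 144000000 / 300 = 480000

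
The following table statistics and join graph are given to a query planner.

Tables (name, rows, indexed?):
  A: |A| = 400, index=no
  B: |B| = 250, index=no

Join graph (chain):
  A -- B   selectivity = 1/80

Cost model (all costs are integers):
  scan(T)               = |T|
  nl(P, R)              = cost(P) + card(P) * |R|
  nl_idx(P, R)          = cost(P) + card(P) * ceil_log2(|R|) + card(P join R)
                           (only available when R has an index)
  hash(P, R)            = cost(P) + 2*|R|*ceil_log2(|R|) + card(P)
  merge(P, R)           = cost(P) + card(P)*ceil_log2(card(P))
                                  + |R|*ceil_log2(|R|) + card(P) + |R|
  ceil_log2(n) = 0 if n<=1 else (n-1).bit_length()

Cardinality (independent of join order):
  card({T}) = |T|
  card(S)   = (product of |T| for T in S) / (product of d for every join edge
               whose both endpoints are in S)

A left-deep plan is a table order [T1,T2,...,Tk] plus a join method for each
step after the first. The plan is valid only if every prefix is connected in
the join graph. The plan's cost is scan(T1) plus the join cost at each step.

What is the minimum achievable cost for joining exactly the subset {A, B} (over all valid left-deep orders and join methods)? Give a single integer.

4800

Selinger DP over subsets of {A,B}:
  {A}: scan cost=400, card=400
  {B}: scan cost=250, card=250
  {AB}: card=1250; try (B,hash)→4800, (A,merge)→6500, (B,merge)→6650, (A,hash)→7700, (A,nl)→100250, (B,nl)→100400; best=4800 via (B,hash)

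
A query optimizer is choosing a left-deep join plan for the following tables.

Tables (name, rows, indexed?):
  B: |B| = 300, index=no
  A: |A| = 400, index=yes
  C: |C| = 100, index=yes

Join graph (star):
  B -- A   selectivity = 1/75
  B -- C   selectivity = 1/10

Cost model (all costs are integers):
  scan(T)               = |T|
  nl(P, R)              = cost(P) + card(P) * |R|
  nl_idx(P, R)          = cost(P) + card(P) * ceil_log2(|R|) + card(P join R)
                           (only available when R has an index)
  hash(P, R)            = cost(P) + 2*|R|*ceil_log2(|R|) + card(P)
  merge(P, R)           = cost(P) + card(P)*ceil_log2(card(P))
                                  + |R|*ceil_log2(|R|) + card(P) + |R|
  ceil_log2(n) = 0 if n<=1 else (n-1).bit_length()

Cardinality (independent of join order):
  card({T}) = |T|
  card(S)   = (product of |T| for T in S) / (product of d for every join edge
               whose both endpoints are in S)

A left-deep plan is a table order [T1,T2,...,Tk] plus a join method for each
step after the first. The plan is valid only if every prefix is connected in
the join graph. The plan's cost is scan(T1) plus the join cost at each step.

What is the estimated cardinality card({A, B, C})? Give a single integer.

16000

Tables in S: A(400), B(300), C(100)
Edges inside S: B-A(d=75), B-C(d=10)
numerator = 400 * 300 * 100 = 12000000
denominator = 75 * 10 = 750
card(S) = 12000000 / 750 = 16000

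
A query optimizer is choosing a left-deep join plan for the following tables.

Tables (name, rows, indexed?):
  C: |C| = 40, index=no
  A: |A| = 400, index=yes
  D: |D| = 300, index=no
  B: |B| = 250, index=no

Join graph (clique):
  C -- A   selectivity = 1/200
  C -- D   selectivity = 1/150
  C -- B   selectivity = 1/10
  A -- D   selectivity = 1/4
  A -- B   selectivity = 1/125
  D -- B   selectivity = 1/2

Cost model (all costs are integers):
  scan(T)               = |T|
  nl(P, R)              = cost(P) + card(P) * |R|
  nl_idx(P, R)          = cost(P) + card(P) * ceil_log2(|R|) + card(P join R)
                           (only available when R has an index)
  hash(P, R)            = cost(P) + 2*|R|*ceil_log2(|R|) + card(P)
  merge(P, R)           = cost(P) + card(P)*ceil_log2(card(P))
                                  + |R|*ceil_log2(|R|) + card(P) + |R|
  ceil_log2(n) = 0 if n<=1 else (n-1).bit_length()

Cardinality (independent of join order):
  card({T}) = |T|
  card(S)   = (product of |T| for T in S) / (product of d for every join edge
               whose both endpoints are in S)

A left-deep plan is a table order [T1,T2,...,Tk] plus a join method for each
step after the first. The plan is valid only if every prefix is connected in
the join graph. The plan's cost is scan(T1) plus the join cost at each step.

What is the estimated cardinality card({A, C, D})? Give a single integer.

Tables in S: A(400), C(40), D(300)
Edges inside S: C-A(d=200), C-D(d=150), A-D(d=4)
numerator = 400 * 40 * 300 = 4800000
denominator = 200 * 150 * 4 = 120000
card(S) = 4800000 / 120000 = 40

40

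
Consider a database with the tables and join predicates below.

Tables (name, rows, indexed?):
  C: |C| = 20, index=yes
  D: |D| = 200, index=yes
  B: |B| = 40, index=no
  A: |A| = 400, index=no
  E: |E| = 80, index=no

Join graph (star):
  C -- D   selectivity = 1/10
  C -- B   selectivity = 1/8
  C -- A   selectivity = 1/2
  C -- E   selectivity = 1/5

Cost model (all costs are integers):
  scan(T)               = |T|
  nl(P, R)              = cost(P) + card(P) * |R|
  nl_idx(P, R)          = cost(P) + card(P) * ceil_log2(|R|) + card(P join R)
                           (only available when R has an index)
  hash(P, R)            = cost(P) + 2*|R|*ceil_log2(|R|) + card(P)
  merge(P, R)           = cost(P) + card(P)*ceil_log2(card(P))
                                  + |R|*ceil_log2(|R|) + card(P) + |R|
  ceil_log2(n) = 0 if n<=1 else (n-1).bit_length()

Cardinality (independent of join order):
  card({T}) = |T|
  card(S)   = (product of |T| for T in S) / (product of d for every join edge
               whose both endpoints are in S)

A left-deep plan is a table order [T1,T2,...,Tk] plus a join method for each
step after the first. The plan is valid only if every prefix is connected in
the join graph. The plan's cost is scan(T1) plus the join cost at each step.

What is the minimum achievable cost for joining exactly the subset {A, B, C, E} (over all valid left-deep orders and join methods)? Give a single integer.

9960

Selinger DP over subsets of {A,B,C,E}:
  {C}: scan cost=20, card=20
  {B}: scan cost=40, card=40
  {A}: scan cost=400, card=400
  {E}: scan cost=80, card=80
  {BC}: card=100; try (C,hash)→280, (C,nl_idx)→340, (B,merge)→420, (C,merge)→440, (B,hash)→520, (B,nl)→820 …(+1); best=280 via (C,hash)
  {AC}: card=4000; try (C,hash)→1000, (A,merge)→4140, (C,merge)→4520, (C,nl_idx)→6400, (A,hash)→7240, (A,nl)→8020 …(+1); best=1000 via (C,hash)
  {CE}: card=320; try (C,hash)→360, (E,merge)→780, (C,nl_idx)→800, (C,merge)→840, (E,hash)→1160, (E,nl)→1620 …(+1); best=360 via (C,hash)
  {ABC}: card=20000; try (A,merge)→5080, (B,hash)→5480, (A,hash)→7580, (A,nl)→40280, (B,merge)→53280, (B,nl)→161000; best=5080 via (A,merge)
  {BCE}: card=1600; try (B,hash)→1160, (E,hash)→1500, (E,merge)→1720, (B,merge)→3840, (E,nl)→8280, (B,nl)→13160; best=1160 via (B,hash)
  {ACE}: card=64000; try (E,hash)→6120, (A,merge)→7560, (A,hash)→7880, (E,merge)→53640, (A,nl)→128360, (E,nl)→321000; best=6120 via (E,hash)
  {ABCE}: card=320000; try (A,hash)→9960, (A,merge)→24360, (E,hash)→26200, (B,hash)→70600, (E,merge)→325720, (A,nl)→641160 …(+3); best=9960 via (A,hash)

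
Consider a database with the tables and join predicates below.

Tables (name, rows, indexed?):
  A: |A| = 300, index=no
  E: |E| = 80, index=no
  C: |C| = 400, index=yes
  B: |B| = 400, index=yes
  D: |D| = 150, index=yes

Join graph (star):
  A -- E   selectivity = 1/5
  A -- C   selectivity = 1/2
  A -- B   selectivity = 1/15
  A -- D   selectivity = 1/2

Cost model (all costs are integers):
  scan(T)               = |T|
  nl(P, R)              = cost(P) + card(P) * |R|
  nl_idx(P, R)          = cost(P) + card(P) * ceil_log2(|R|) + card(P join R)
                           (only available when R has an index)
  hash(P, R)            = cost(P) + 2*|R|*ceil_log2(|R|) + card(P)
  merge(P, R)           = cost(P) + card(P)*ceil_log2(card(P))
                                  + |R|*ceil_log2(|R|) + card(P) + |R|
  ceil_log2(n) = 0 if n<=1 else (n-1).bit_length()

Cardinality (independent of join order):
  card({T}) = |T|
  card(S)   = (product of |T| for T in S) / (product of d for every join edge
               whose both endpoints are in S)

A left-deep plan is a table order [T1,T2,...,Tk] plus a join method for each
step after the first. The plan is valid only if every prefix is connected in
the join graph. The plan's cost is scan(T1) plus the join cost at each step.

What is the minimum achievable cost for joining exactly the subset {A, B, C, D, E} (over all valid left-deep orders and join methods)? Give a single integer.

Selinger DP over subsets of {A,B,C,D,E}:
  {A}: scan cost=300, card=300
  {E}: scan cost=80, card=80
  {C}: scan cost=400, card=400
  {B}: scan cost=400, card=400
  {D}: scan cost=150, card=150
  {AE}: card=4800; try (E,hash)→1720, (A,merge)→3720, (E,merge)→3940, (A,hash)→5560, (A,nl)→24080, (E,nl)→24300; best=1720 via (E,hash)
  {AC}: card=60000; try (A,hash)→6200, (C,merge)→7300, (A,merge)→7400, (C,hash)→7800, (C,nl_idx)→63000, (C,nl)→120300 …(+1); best=6200 via (A,hash)
  {AB}: card=8000; try (A,hash)→6200, (B,merge)→7300, (A,merge)→7400, (B,hash)→7800, (B,nl_idx)→11000, (B,nl)→120300 …(+1); best=6200 via (A,hash)
  {AD}: card=22500; try (D,hash)→3000, (A,merge)→4500, (D,merge)→4650, (A,hash)→5700, (D,nl_idx)→25200, (A,nl)→45150 …(+1); best=3000 via (D,hash)
  {ACE}: card=960000; try (C,hash)→13720, (E,hash)→67320, (C,merge)→72920, (C,nl_idx)→1004920, (E,merge)→1026840, (C,nl)→1921720 …(+1); best=13720 via (C,hash)
  {ABE}: card=128000; try (B,hash)→13720, (E,hash)→15320, (B,merge)→72920, (E,merge)→118840, (B,nl_idx)→172920, (E,nl)→646200 …(+1); best=13720 via (B,hash)
  {ADE}: card=360000; try (D,hash)→8920, (E,hash)→26620, (D,merge)→70270, (E,merge)→363640, (D,nl_idx)→400120, (D,nl)→721720 …(+1); best=8920 via (D,hash)
  {ABC}: card=1600000; try (C,hash)→21400, (B,hash)→73400, (C,merge)→122200, (B,merge)→1030200, (C,nl_idx)→1678200, (B,nl_idx)→2146200 …(+2); best=21400 via (C,hash)
  {ACD}: card=4500000; try (C,hash)→32700, (D,hash)→68600, (C,merge)→367000, (D,merge)→1027550, (C,nl_idx)→4705500, (D,nl_idx)→4986200 …(+2); best=32700 via (C,hash)
  {ABD}: card=600000; try (D,hash)→16600, (B,hash)→32700, (D,merge)→119550, (B,merge)→367000, (D,nl_idx)→670200, (B,nl_idx)→805500 …(+2); best=16600 via (D,hash)
  {ABCE}: card=25600000; try (C,hash)→148920, (B,hash)→980920, (E,hash)→1622520, (C,merge)→2321720, (B,merge)→20177720, (C,nl_idx)→26765720 …(+5); best=148920 via (C,hash)
  {ACDE}: card=72000000; try (C,hash)→376120, (D,hash)→976120, (E,hash)→4533820, (C,merge)→7212920, (D,merge)→20175070, (C,nl_idx)→75248920 …(+5); best=376120 via (C,hash)
  {ABDE}: card=9600000; try (D,hash)→144120, (B,hash)→376120, (E,hash)→617720, (D,merge)→2319070, (B,merge)→7212920, (D,nl_idx)→10637720 …(+5); best=144120 via (D,hash)
  {ABCD}: card=120000000; try (C,hash)→623800, (D,hash)→1623800, (B,hash)→4539900, (C,merge)→12620600, (D,merge)→35222750, (B,merge)→108036700 …(+6); best=623800 via (C,hash)
  {ABCDE}: card=1920000000; try (C,hash)→9751320, (D,hash)→25751320, (B,hash)→72383320, (E,hash)→120624920, (C,merge)→240148120, (D,merge)→665750270 …(+9); best=9751320 via (C,hash)

9751320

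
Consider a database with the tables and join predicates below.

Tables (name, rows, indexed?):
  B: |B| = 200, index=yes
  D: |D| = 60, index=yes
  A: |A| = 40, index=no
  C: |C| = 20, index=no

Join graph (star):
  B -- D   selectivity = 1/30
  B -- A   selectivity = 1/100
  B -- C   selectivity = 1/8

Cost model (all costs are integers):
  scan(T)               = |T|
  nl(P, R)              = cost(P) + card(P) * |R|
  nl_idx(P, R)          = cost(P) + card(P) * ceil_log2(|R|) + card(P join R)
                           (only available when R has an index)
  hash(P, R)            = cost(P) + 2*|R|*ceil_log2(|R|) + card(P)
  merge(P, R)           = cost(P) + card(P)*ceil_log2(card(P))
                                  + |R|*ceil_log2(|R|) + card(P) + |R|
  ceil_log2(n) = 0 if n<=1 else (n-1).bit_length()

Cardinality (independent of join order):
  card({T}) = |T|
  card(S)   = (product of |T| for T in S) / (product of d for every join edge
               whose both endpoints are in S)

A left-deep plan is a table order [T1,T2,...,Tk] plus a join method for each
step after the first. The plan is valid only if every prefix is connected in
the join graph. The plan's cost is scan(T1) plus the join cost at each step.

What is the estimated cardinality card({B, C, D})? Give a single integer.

Tables in S: B(200), C(20), D(60)
Edges inside S: B-D(d=30), B-C(d=8)
numerator = 200 * 20 * 60 = 240000
denominator = 30 * 8 = 240
card(S) = 240000 / 240 = 1000

1000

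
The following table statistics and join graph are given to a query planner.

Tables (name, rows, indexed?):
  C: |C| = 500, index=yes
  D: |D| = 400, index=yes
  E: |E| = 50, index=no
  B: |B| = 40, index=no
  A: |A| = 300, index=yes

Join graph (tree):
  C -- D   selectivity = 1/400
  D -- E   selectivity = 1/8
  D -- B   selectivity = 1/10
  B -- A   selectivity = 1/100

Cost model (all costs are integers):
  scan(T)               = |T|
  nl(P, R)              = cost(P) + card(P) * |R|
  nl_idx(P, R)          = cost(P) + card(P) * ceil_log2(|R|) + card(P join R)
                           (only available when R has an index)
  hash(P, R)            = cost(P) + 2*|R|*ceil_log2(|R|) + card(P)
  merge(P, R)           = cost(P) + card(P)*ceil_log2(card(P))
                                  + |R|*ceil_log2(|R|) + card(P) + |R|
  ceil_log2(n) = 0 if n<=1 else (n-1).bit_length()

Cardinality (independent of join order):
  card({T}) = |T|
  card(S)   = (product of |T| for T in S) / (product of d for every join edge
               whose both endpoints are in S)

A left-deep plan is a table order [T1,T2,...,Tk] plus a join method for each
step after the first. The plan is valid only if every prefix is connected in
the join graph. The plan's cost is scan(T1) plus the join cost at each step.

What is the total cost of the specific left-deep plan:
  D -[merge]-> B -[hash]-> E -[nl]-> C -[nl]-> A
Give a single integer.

8756880

step 1: scan D: cost=400, card=400
step 2: join B via merge
    card(P join B) = 400*40/(10) = 1600
    cost = 400 + 400*9 + 40*6 + 400 + 40 = 4680
step 3: join E via hash
    card(P join E) = 1600*50/(8) = 10000
    cost = 4680 + 2*50*6 + 1600 = 6880
step 4: join C via nl
    card(P join C) = 10000*500/(400) = 12500
    cost = 6880 + 10000*500 = 5006880
step 5: join A via nl
    card(P join A) = 12500*300/(100) = 37500
    cost = 5006880 + 12500*300 = 8756880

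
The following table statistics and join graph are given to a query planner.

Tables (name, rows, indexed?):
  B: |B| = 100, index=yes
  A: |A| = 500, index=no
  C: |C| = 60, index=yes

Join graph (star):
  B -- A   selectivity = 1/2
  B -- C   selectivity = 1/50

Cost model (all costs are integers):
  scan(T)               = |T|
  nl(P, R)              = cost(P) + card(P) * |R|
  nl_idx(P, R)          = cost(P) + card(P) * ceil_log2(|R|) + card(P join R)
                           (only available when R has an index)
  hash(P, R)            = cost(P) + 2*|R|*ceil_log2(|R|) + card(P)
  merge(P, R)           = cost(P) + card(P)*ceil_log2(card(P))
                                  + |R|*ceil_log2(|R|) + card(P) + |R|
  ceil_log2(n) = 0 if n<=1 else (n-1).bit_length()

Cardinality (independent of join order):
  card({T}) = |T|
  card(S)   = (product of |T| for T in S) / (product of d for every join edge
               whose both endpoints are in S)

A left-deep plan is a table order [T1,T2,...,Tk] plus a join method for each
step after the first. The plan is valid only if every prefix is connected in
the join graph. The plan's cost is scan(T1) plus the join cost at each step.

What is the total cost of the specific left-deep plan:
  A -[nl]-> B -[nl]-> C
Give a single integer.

1550500

step 1: scan A: cost=500, card=500
step 2: join B via nl
    card(P join B) = 500*100/(2) = 25000
    cost = 500 + 500*100 = 50500
step 3: join C via nl
    card(P join C) = 25000*60/(50) = 30000
    cost = 50500 + 25000*60 = 1550500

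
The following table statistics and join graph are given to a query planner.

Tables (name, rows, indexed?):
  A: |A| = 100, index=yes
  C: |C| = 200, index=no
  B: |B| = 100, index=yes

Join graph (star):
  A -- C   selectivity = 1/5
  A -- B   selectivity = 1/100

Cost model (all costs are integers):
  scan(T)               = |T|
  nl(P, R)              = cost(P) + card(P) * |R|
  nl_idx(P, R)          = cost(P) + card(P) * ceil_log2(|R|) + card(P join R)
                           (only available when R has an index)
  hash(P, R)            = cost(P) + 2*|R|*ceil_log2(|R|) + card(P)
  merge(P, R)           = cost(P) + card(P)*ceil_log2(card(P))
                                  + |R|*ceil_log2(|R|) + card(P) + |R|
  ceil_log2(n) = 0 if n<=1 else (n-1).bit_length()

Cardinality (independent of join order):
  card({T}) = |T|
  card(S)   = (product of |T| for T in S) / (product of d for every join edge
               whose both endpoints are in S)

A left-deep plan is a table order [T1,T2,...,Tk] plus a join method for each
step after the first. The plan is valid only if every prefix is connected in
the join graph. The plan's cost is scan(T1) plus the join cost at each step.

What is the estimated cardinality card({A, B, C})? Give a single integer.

4000

Tables in S: A(100), B(100), C(200)
Edges inside S: A-C(d=5), A-B(d=100)
numerator = 100 * 100 * 200 = 2000000
denominator = 5 * 100 = 500
card(S) = 2000000 / 500 = 4000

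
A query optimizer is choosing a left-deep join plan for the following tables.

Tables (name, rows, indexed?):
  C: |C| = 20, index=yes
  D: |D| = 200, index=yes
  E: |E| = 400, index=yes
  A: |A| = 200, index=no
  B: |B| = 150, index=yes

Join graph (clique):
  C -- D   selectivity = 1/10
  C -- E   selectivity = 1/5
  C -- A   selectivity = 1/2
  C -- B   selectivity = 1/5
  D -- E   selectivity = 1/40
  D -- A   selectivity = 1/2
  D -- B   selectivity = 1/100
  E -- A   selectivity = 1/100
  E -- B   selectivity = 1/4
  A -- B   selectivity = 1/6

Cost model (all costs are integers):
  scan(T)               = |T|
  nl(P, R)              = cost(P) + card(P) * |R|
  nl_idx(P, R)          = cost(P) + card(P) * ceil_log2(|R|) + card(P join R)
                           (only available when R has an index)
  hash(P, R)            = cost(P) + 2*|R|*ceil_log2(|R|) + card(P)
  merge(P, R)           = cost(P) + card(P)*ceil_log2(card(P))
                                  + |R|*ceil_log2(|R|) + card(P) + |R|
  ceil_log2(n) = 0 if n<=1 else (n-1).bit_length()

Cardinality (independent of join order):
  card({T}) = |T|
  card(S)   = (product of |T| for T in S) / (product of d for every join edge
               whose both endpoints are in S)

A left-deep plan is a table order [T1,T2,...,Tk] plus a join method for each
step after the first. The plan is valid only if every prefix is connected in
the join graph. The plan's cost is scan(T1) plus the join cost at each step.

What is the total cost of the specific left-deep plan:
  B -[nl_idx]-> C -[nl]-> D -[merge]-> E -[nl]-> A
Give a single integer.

138460

step 1: scan B: cost=150, card=150
step 2: join C via nl_idx
    card(P join C) = 150*20/(5) = 600
    cost = 150 + 150*5 + 600 = 1500
step 3: join D via nl
    card(P join D) = 600*200/(10*100) = 120
    cost = 1500 + 600*200 = 121500
step 4: join E via merge
    card(P join E) = 120*400/(5*40*4) = 60
    cost = 121500 + 120*7 + 400*9 + 120 + 400 = 126460
step 5: join A via nl
    card(P join A) = 60*200/(2*2*100*6) = 5
    cost = 126460 + 60*200 = 138460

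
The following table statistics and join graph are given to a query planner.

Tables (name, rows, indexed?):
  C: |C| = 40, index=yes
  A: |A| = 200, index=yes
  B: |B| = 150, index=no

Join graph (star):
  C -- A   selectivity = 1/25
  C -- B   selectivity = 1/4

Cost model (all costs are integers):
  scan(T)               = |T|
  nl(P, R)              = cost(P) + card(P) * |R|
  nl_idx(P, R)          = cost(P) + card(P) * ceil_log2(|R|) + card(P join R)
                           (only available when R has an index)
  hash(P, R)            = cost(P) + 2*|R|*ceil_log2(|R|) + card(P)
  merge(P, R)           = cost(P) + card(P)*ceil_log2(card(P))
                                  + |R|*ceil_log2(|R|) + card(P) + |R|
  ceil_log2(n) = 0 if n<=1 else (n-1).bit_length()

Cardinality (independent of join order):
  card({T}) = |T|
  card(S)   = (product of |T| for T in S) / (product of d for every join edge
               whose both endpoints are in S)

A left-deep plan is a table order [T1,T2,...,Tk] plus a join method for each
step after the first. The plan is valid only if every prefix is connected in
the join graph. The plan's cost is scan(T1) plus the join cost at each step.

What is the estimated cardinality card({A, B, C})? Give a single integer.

Tables in S: A(200), B(150), C(40)
Edges inside S: C-A(d=25), C-B(d=4)
numerator = 200 * 150 * 40 = 1200000
denominator = 25 * 4 = 100
card(S) = 1200000 / 100 = 12000

12000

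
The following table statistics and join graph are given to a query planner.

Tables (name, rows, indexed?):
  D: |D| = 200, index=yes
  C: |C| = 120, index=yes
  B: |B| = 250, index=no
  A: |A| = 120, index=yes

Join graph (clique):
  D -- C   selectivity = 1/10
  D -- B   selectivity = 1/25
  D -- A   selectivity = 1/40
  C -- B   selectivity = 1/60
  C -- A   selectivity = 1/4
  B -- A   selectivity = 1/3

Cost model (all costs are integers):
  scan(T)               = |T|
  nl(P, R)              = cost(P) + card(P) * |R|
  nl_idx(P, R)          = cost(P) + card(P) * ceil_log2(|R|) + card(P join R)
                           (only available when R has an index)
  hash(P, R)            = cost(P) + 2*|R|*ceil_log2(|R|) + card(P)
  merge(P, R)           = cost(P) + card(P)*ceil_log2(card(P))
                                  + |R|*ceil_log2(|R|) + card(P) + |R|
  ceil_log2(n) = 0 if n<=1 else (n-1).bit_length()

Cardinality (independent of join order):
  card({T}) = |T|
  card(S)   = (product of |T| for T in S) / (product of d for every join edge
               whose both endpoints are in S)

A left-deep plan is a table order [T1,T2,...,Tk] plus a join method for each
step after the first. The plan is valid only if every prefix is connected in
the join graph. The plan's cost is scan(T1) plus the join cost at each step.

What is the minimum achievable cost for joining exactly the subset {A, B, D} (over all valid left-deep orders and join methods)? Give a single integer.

6280

Selinger DP over subsets of {A,B,D}:
  {D}: scan cost=200, card=200
  {B}: scan cost=250, card=250
  {A}: scan cost=120, card=120
  {BD}: card=2000; try (D,hash)→3700, (D,nl_idx)→4250, (B,merge)→4250, (D,merge)→4300, (B,hash)→4400, (B,nl)→50200 …(+1); best=3700 via (D,hash)
  {AD}: card=600; try (D,nl_idx)→1680, (A,hash)→2080, (A,nl_idx)→2200, (D,merge)→2880, (A,merge)→2960, (D,hash)→3440 …(+2); best=1680 via (D,nl_idx)
  {AB}: card=10000; try (A,hash)→2180, (B,merge)→3330, (A,merge)→3460, (B,hash)→4240, (A,nl_idx)→12000, (B,nl)→30120 …(+1); best=2180 via (A,hash)
  {ABD}: card=2000; try (B,hash)→6280, (A,hash)→7380, (B,merge)→10530, (D,hash)→15380, (A,nl_idx)→19700, (A,merge)→28660 …(+5); best=6280 via (B,hash)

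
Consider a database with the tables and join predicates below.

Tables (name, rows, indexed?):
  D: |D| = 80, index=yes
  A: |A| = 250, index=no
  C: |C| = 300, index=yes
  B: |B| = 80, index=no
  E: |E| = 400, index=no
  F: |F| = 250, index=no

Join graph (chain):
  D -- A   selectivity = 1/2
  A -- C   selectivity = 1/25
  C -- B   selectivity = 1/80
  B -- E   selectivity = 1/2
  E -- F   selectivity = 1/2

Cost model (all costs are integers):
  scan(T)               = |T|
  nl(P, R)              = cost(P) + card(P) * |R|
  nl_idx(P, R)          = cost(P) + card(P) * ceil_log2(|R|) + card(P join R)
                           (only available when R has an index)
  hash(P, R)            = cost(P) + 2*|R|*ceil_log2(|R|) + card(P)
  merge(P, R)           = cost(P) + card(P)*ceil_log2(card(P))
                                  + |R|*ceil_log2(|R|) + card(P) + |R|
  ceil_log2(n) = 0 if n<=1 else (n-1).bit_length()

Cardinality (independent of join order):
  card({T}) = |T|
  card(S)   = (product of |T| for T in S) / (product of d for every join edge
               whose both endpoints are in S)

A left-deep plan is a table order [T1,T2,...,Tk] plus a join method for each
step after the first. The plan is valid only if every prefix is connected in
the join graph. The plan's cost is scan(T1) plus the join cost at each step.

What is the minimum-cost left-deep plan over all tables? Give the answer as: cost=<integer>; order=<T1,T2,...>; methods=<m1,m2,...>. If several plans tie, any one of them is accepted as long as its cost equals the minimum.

Selinger DP (subsets sized 1..n):
  {D}: scan cost=80, card=80
  {A}: scan cost=250, card=250
  {C}: scan cost=300, card=300
  {B}: scan cost=80, card=80
  {E}: scan cost=400, card=400
  {F}: scan cost=250, card=250
  {AD}: card=10000; try (D,hash)→1620, (A,merge)→2970, (D,merge)→3140, (A,hash)→4160, (D,nl_idx)→12000, (A,nl)→20080 …(+1); best=1620 via (D,hash)
  {AC}: card=3000; try (A,hash)→4600, (C,merge)→5500, (C,nl_idx)→5500, (A,merge)→5550, (C,hash)→5900, (C,nl)→75250 …(+1); best=4600 via (A,hash)
  {BC}: card=300; try (C,nl_idx)→1100, (B,hash)→1720, (C,merge)→3720, (B,merge)→3940, (C,hash)→5560, (C,nl)→24080 …(+1); best=1100 via (C,nl_idx)
  {BE}: card=16000; try (B,hash)→1920, (E,merge)→4720, (B,merge)→5040, (E,hash)→7360, (E,nl)→32080, (B,nl)→32400; best=1920 via (B,hash)
  {EF}: card=50000; try (F,hash)→4800, (E,merge)→6500, (F,merge)→6650, (E,hash)→7700, (E,nl)→100250, (F,nl)→100400; best=4800 via (F,hash)
  {ACD}: card=120000; try (D,hash)→8720, (C,hash)→17020, (D,merge)→44240, (D,nl_idx)→145600, (C,merge)→154620, (C,nl_idx)→211620 …(+2); best=8720 via (D,hash)
  {ABC}: card=3000; try (A,hash)→5400, (A,merge)→6350, (B,hash)→8720, (B,merge)→44240, (A,nl)→76100, (B,nl)→244600; best=5400 via (A,hash)
  {BCE}: card=60000; try (E,merge)→8100, (E,hash)→8600, (C,hash)→23320, (E,nl)→121100, (C,nl_idx)→205920, (C,merge)→244920 …(+1); best=8100 via (E,merge)
  {BEF}: card=2000000; try (F,hash)→21920, (B,hash)→55920, (F,merge)→244170, (B,merge)→855440, (F,nl)→4001920, (B,nl)→4004800; best=21920 via (F,hash)
  {ABCD}: card=120000; try (D,hash)→9520, (D,merge)→45040, (B,hash)→129840, (D,nl_idx)→146400, (D,nl)→245400, (B,merge)→2169360 …(+1); best=9520 via (D,hash)
  {ABCE}: card=600000; try (E,hash)→15600, (E,merge)→48400, (A,hash)→72100, (A,merge)→1030350, (E,nl)→1205400, (A,nl)→15008100; best=15600 via (E,hash)
  {BCEF}: card=7500000; try (F,hash)→72100, (F,merge)→1030350, (C,hash)→2027320, (F,nl)→15008100, (C,nl_idx)→25521920, (C,merge)→44024920 …(+1); best=72100 via (F,hash)
  {ABCDE}: card=24000000; try (E,hash)→136720, (D,hash)→616720, (E,merge)→2173520, (D,merge)→12616240, (D,nl_idx)→28215600, (E,nl)→48009520 …(+1); best=136720 via (E,hash)
  {ABCEF}: card=75000000; try (F,hash)→619600, (A,hash)→7576100, (F,merge)→12617850, (F,nl)→150015600, (A,merge)→180074350, (A,nl)→1875072100; best=619600 via (F,hash)
  {ABCDEF}: card=3000000000; try (F,hash)→24140720, (D,hash)→75620720, (F,merge)→624138970, (D,merge)→2100620240, (D,nl_idx)→3525619600, (F,nl)→6000136720 …(+1); best=24140720 via (F,hash)

cost=24140720; order=B,C,A,D,E,F; methods=nl_idx,hash,hash,hash,hash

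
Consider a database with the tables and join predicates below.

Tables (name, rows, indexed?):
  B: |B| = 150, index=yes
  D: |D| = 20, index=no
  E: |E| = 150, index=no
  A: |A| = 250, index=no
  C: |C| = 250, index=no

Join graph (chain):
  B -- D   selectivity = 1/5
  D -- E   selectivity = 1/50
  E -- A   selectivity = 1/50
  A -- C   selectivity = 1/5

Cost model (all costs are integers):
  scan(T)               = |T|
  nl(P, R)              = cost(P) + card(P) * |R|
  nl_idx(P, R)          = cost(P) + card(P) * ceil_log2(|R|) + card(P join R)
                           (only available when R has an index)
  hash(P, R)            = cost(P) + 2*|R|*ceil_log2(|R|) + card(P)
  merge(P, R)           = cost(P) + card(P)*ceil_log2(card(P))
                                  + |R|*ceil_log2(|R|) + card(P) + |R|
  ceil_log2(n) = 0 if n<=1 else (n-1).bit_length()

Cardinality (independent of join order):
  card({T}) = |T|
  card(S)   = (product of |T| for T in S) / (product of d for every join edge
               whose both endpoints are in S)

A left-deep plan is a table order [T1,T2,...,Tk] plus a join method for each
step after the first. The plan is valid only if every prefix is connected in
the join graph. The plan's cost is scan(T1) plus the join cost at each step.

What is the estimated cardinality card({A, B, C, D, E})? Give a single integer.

450000

Tables in S: A(250), B(150), C(250), D(20), E(150)
Edges inside S: B-D(d=5), D-E(d=50), E-A(d=50), A-C(d=5)
numerator = 250 * 150 * 250 * 20 * 150 = 28125000000
denominator = 5 * 50 * 50 * 5 = 62500
card(S) = 28125000000 / 62500 = 450000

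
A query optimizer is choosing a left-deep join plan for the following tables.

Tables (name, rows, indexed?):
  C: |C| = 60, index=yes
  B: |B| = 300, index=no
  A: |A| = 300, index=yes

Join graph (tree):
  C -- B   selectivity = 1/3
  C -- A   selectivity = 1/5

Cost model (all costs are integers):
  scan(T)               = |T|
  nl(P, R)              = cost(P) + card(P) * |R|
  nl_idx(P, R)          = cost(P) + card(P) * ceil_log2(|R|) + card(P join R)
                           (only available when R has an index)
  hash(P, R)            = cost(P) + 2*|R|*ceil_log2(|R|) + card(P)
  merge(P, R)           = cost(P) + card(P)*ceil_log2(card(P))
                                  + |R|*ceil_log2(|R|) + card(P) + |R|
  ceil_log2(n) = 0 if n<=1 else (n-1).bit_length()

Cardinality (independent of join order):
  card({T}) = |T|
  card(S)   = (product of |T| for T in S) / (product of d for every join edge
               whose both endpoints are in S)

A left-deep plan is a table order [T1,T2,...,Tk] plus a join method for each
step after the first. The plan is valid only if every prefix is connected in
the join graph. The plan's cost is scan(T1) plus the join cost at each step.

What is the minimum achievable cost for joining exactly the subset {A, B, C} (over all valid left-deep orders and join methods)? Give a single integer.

10320

Selinger DP over subsets of {A,B,C}:
  {C}: scan cost=60, card=60
  {B}: scan cost=300, card=300
  {A}: scan cost=300, card=300
  {BC}: card=6000; try (C,hash)→1320, (B,merge)→3480, (C,merge)→3720, (B,hash)→5520, (C,nl_idx)→8100, (B,nl)→18060 …(+1); best=1320 via (C,hash)
  {AC}: card=3600; try (C,hash)→1320, (A,merge)→3480, (C,merge)→3720, (A,nl_idx)→4200, (A,hash)→5520, (C,nl_idx)→5700 …(+2); best=1320 via (C,hash)
  {ABC}: card=360000; try (B,hash)→10320, (A,hash)→12720, (B,merge)→51120, (A,merge)→88320, (A,nl_idx)→415320, (B,nl)→1081320 …(+1); best=10320 via (B,hash)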